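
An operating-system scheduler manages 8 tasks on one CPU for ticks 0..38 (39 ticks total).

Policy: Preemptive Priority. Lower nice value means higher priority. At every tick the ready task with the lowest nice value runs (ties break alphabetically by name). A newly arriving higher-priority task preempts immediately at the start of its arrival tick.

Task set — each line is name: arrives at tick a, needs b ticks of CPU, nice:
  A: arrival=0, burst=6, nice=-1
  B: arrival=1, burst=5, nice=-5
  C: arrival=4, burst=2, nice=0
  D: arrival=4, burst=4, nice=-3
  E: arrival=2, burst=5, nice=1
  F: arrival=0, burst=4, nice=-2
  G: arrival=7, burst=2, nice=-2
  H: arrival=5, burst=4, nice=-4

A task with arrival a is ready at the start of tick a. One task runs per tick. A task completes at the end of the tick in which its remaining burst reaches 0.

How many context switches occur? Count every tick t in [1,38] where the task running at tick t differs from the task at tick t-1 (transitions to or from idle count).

t=0: ready={A,F} → run F
t=1: ready={A,B,F} → run B
t=2: ready={A,B,E,F} → run B
t=3: ready={A,B,E,F} → run B
t=4: ready={A,B,C,D,E,F} → run B
t=5: ready={A,B,C,D,E,F,H} → run B
t=6: ready={A,C,D,E,F,H} → run H
t=7: ready={A,C,D,E,F,G,H} → run H
t=8: ready={A,C,D,E,F,G,H} → run H
t=9: ready={A,C,D,E,F,G,H} → run H
t=10: ready={A,C,D,E,F,G} → run D
t=11: ready={A,C,D,E,F,G} → run D
t=12: ready={A,C,D,E,F,G} → run D
t=13: ready={A,C,D,E,F,G} → run D
t=14: ready={A,C,E,F,G} → run F
t=15: ready={A,C,E,F,G} → run F
t=16: ready={A,C,E,F,G} → run F
t=17: ready={A,C,E,G} → run G
t=18: ready={A,C,E,G} → run G
t=19: ready={A,C,E} → run A
t=20: ready={A,C,E} → run A
t=21: ready={A,C,E} → run A
t=22: ready={A,C,E} → run A
t=23: ready={A,C,E} → run A
t=24: ready={A,C,E} → run A
t=25: ready={C,E} → run C
t=26: ready={C,E} → run C
t=27: ready={E} → run E
t=28: ready={E} → run E
t=29: ready={E} → run E
t=30: ready={E} → run E
t=31: ready={E} → run E
t=32: (idle)
t=33: (idle)
t=34: (idle)
t=35: (idle)
t=36: (idle)
t=37: (idle)
t=38: (idle)

context switches = 9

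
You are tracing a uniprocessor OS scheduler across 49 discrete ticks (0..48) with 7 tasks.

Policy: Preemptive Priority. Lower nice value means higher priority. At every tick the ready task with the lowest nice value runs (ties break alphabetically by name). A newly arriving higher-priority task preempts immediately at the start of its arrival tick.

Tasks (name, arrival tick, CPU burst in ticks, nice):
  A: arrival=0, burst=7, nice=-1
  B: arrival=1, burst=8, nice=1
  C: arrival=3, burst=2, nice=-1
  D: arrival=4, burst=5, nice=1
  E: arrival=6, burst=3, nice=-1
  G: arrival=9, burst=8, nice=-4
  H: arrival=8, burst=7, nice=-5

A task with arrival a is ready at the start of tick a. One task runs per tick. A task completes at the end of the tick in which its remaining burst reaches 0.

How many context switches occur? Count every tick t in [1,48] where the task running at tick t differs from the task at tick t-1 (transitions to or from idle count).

t=0: ready={A} → run A
t=1: ready={A,B} → run A
t=2: ready={A,B} → run A
t=3: ready={A,B,C} → run A
t=4: ready={A,B,C,D} → run A
t=5: ready={A,B,C,D} → run A
t=6: ready={A,B,C,D,E} → run A
t=7: ready={B,C,D,E} → run C
t=8: ready={B,C,D,E,H} → run H
t=9: ready={B,C,D,E,G,H} → run H
t=10: ready={B,C,D,E,G,H} → run H
t=11: ready={B,C,D,E,G,H} → run H
t=12: ready={B,C,D,E,G,H} → run H
t=13: ready={B,C,D,E,G,H} → run H
t=14: ready={B,C,D,E,G,H} → run H
t=15: ready={B,C,D,E,G} → run G
t=16: ready={B,C,D,E,G} → run G
t=17: ready={B,C,D,E,G} → run G
t=18: ready={B,C,D,E,G} → run G
t=19: ready={B,C,D,E,G} → run G
t=20: ready={B,C,D,E,G} → run G
t=21: ready={B,C,D,E,G} → run G
t=22: ready={B,C,D,E,G} → run G
t=23: ready={B,C,D,E} → run C
t=24: ready={B,D,E} → run E
t=25: ready={B,D,E} → run E
t=26: ready={B,D,E} → run E
t=27: ready={B,D} → run B
t=28: ready={B,D} → run B
t=29: ready={B,D} → run B
t=30: ready={B,D} → run B
t=31: ready={B,D} → run B
t=32: ready={B,D} → run B
t=33: ready={B,D} → run B
t=34: ready={B,D} → run B
t=35: ready={D} → run D
t=36: ready={D} → run D
t=37: ready={D} → run D
t=38: ready={D} → run D
t=39: ready={D} → run D
t=40: (idle)
t=41: (idle)
t=42: (idle)
t=43: (idle)
t=44: (idle)
t=45: (idle)
t=46: (idle)
t=47: (idle)
t=48: (idle)

context switches = 8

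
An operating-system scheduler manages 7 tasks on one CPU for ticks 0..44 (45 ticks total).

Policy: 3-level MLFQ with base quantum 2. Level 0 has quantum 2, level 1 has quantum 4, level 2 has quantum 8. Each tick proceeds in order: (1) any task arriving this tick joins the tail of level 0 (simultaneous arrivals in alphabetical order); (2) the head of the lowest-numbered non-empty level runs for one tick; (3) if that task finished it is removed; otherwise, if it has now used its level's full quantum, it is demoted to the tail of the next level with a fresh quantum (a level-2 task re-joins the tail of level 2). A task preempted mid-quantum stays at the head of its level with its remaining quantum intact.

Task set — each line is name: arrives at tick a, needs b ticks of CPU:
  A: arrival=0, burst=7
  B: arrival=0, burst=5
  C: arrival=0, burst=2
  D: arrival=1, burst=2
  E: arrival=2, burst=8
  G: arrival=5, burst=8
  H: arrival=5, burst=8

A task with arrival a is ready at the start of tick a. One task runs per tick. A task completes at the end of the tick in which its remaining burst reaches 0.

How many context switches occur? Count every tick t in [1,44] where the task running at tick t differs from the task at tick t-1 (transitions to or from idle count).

context switches = 16

t=0: L0/L1/L2 = ABC/-/- → run A
t=1: L0/L1/L2 = ABCD/-/- → run A
t=2: L0/L1/L2 = BCDE/A/- → run B
t=3: L0/L1/L2 = BCDE/A/- → run B
t=4: L0/L1/L2 = CDE/AB/- → run C
t=5: L0/L1/L2 = CDEGH/AB/- → run C
t=6: L0/L1/L2 = DEGH/AB/- → run D
t=7: L0/L1/L2 = DEGH/AB/- → run D
t=8: L0/L1/L2 = EGH/AB/- → run E
t=9: L0/L1/L2 = EGH/AB/- → run E
t=10: L0/L1/L2 = GH/ABE/- → run G
t=11: L0/L1/L2 = GH/ABE/- → run G
t=12: L0/L1/L2 = H/ABEG/- → run H
t=13: L0/L1/L2 = H/ABEG/- → run H
t=14: L0/L1/L2 = -/ABEGH/- → run A
t=15: L0/L1/L2 = -/ABEGH/- → run A
t=16: L0/L1/L2 = -/ABEGH/- → run A
t=17: L0/L1/L2 = -/ABEGH/- → run A
t=18: L0/L1/L2 = -/BEGH/A → run B
t=19: L0/L1/L2 = -/BEGH/A → run B
t=20: L0/L1/L2 = -/BEGH/A → run B
t=21: L0/L1/L2 = -/EGH/A → run E
t=22: L0/L1/L2 = -/EGH/A → run E
t=23: L0/L1/L2 = -/EGH/A → run E
t=24: L0/L1/L2 = -/EGH/A → run E
t=25: L0/L1/L2 = -/GH/AE → run G
t=26: L0/L1/L2 = -/GH/AE → run G
t=27: L0/L1/L2 = -/GH/AE → run G
t=28: L0/L1/L2 = -/GH/AE → run G
t=29: L0/L1/L2 = -/H/AEG → run H
t=30: L0/L1/L2 = -/H/AEG → run H
t=31: L0/L1/L2 = -/H/AEG → run H
t=32: L0/L1/L2 = -/H/AEG → run H
t=33: L0/L1/L2 = -/-/AEGH → run A
t=34: L0/L1/L2 = -/-/EGH → run E
t=35: L0/L1/L2 = -/-/EGH → run E
t=36: L0/L1/L2 = -/-/GH → run G
t=37: L0/L1/L2 = -/-/GH → run G
t=38: L0/L1/L2 = -/-/H → run H
t=39: L0/L1/L2 = -/-/H → run H
t=40: (idle)
t=41: (idle)
t=42: (idle)
t=43: (idle)
t=44: (idle)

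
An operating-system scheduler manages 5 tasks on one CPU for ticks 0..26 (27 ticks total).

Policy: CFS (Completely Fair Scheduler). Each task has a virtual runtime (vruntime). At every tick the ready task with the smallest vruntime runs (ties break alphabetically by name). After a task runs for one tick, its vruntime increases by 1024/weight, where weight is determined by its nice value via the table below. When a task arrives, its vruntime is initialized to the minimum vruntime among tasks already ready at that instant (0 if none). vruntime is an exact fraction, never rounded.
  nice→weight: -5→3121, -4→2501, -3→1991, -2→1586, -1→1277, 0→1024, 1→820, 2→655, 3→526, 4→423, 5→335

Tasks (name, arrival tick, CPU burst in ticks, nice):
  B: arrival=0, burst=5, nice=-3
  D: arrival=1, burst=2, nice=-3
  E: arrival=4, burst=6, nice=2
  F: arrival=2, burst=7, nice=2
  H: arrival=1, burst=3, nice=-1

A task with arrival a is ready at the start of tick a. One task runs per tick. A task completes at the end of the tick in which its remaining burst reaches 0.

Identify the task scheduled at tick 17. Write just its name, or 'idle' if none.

t=0: vr[B=0] → run B
t=1: vr[B=1024/1991 D=1024/1991 H=1024/1991] → run B
t=2: vr[B=2048/1991 D=1024/1991 F=1024/1991 H=1024/1991] → run D
t=3: vr[B=2048/1991 D=2048/1991 F=1024/1991 H=1024/1991] → run F
t=4: vr[B=2048/1991 D=2048/1991 E=1024/1991 F=2709504/1304105 H=1024/1991] → run E
t=5: vr[B=2048/1991 D=2048/1991 E=2709504/1304105 F=2709504/1304105 H=1024/1991] → run H
t=6: vr[B=2048/1991 D=2048/1991 E=2709504/1304105 F=2709504/1304105 H=3346432/2542507] → run B
t=7: vr[B=3072/1991 D=2048/1991 E=2709504/1304105 F=2709504/1304105 H=3346432/2542507] → run D
t=8: vr[B=3072/1991 E=2709504/1304105 F=2709504/1304105 H=3346432/2542507] → run H
t=9: vr[B=3072/1991 E=2709504/1304105 F=2709504/1304105 H=5385216/2542507] → run B
t=10: vr[B=4096/1991 E=2709504/1304105 F=2709504/1304105 H=5385216/2542507] → run B
t=11: vr[E=2709504/1304105 F=2709504/1304105 H=5385216/2542507] → run E
t=12: vr[E=4748288/1304105 F=2709504/1304105 H=5385216/2542507] → run F
t=13: vr[E=4748288/1304105 F=4748288/1304105 H=5385216/2542507] → run H
t=14: vr[E=4748288/1304105 F=4748288/1304105] → run E
t=15: vr[E=6787072/1304105 F=4748288/1304105] → run F
t=16: vr[E=6787072/1304105 F=6787072/1304105] → run E
t=17: vr[E=8825856/1304105 F=6787072/1304105] → run F
t=18: vr[E=8825856/1304105 F=8825856/1304105] → run E
t=19: vr[E=2172928/260821 F=8825856/1304105] → run F
t=20: vr[E=2172928/260821 F=2172928/260821] → run E
t=21: vr[F=2172928/260821] → run F
t=22: vr[F=12903424/1304105] → run F
t=23: (idle)
t=24: (idle)
t=25: (idle)
t=26: (idle)

running at tick 17 = F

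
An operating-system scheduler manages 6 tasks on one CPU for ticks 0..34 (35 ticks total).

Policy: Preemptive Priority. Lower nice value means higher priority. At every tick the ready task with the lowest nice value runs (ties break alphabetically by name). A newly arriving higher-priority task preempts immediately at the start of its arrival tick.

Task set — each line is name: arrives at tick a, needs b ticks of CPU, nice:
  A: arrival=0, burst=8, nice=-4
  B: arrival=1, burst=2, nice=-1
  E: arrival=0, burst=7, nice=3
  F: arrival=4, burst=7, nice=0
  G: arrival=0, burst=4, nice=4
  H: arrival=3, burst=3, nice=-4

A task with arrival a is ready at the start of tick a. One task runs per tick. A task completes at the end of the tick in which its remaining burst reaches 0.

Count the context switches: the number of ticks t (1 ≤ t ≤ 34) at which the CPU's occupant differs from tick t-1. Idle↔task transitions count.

t=0: ready={A,E,G} → run A
t=1: ready={A,B,E,G} → run A
t=2: ready={A,B,E,G} → run A
t=3: ready={A,B,E,G,H} → run A
t=4: ready={A,B,E,F,G,H} → run A
t=5: ready={A,B,E,F,G,H} → run A
t=6: ready={A,B,E,F,G,H} → run A
t=7: ready={A,B,E,F,G,H} → run A
t=8: ready={B,E,F,G,H} → run H
t=9: ready={B,E,F,G,H} → run H
t=10: ready={B,E,F,G,H} → run H
t=11: ready={B,E,F,G} → run B
t=12: ready={B,E,F,G} → run B
t=13: ready={E,F,G} → run F
t=14: ready={E,F,G} → run F
t=15: ready={E,F,G} → run F
t=16: ready={E,F,G} → run F
t=17: ready={E,F,G} → run F
t=18: ready={E,F,G} → run F
t=19: ready={E,F,G} → run F
t=20: ready={E,G} → run E
t=21: ready={E,G} → run E
t=22: ready={E,G} → run E
t=23: ready={E,G} → run E
t=24: ready={E,G} → run E
t=25: ready={E,G} → run E
t=26: ready={E,G} → run E
t=27: ready={G} → run G
t=28: ready={G} → run G
t=29: ready={G} → run G
t=30: ready={G} → run G
t=31: (idle)
t=32: (idle)
t=33: (idle)
t=34: (idle)

context switches = 6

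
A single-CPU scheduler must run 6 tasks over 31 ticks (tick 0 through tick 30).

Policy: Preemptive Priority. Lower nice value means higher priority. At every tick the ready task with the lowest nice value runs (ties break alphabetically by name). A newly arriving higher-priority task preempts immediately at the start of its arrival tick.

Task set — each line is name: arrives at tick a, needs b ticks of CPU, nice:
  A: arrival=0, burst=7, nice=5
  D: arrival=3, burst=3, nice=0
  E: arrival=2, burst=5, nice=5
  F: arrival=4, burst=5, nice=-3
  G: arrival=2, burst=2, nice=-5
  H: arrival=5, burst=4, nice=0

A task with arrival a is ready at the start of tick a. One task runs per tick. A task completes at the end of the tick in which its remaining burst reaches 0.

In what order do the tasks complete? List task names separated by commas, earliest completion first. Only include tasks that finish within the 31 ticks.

completion order = G, F, D, H, A, E

t=0: ready={A} → run A
t=1: ready={A} → run A
t=2: ready={A,E,G} → run G
t=3: ready={A,D,E,G} → run G
t=4: ready={A,D,E,F} → run F
t=5: ready={A,D,E,F,H} → run F
t=6: ready={A,D,E,F,H} → run F
t=7: ready={A,D,E,F,H} → run F
t=8: ready={A,D,E,F,H} → run F
t=9: ready={A,D,E,H} → run D
t=10: ready={A,D,E,H} → run D
t=11: ready={A,D,E,H} → run D
t=12: ready={A,E,H} → run H
t=13: ready={A,E,H} → run H
t=14: ready={A,E,H} → run H
t=15: ready={A,E,H} → run H
t=16: ready={A,E} → run A
t=17: ready={A,E} → run A
t=18: ready={A,E} → run A
t=19: ready={A,E} → run A
t=20: ready={A,E} → run A
t=21: ready={E} → run E
t=22: ready={E} → run E
t=23: ready={E} → run E
t=24: ready={E} → run E
t=25: ready={E} → run E
t=26: (idle)
t=27: (idle)
t=28: (idle)
t=29: (idle)
t=30: (idle)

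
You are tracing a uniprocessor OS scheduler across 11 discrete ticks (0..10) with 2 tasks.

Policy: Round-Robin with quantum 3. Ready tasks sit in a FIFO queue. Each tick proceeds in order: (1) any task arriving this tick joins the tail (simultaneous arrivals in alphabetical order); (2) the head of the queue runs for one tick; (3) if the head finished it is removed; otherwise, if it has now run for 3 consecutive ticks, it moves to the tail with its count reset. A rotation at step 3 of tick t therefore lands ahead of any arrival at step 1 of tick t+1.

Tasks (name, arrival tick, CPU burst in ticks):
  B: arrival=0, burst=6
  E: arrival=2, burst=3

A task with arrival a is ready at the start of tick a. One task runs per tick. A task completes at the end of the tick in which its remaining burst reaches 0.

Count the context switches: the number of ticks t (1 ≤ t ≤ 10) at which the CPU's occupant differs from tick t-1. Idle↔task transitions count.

context switches = 3

t=0: queue=[B] q_used=0 → run B
t=1: queue=[B] q_used=1 → run B
t=2: queue=[B,E] q_used=2 → run B
t=3: queue=[E,B] q_used=0 → run E
t=4: queue=[E,B] q_used=1 → run E
t=5: queue=[E,B] q_used=2 → run E
t=6: queue=[B] q_used=0 → run B
t=7: queue=[B] q_used=1 → run B
t=8: queue=[B] q_used=2 → run B
t=9: (idle)
t=10: (idle)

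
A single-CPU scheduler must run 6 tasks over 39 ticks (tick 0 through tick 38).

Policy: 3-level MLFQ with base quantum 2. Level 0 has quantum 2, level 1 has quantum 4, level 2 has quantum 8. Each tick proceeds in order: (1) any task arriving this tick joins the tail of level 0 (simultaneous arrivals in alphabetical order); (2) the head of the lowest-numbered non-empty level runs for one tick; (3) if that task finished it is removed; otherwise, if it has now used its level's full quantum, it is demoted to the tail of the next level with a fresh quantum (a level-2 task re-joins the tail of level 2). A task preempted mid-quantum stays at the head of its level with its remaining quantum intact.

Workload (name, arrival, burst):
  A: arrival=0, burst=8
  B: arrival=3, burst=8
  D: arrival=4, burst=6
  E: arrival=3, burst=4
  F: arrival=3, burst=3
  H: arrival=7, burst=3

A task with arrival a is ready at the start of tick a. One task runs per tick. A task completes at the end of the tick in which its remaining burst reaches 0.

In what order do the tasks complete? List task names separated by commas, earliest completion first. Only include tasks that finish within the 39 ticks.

completion order = E, F, D, H, A, B

t=0: L0/L1/L2 = A/-/- → run A
t=1: L0/L1/L2 = A/-/- → run A
t=2: L0/L1/L2 = -/A/- → run A
t=3: L0/L1/L2 = BEF/A/- → run B
t=4: L0/L1/L2 = BEFD/A/- → run B
t=5: L0/L1/L2 = EFD/AB/- → run E
t=6: L0/L1/L2 = EFD/AB/- → run E
t=7: L0/L1/L2 = FDH/ABE/- → run F
t=8: L0/L1/L2 = FDH/ABE/- → run F
t=9: L0/L1/L2 = DH/ABEF/- → run D
t=10: L0/L1/L2 = DH/ABEF/- → run D
t=11: L0/L1/L2 = H/ABEFD/- → run H
t=12: L0/L1/L2 = H/ABEFD/- → run H
t=13: L0/L1/L2 = -/ABEFDH/- → run A
t=14: L0/L1/L2 = -/ABEFDH/- → run A
t=15: L0/L1/L2 = -/ABEFDH/- → run A
t=16: L0/L1/L2 = -/BEFDH/A → run B
t=17: L0/L1/L2 = -/BEFDH/A → run B
t=18: L0/L1/L2 = -/BEFDH/A → run B
t=19: L0/L1/L2 = -/BEFDH/A → run B
t=20: L0/L1/L2 = -/EFDH/AB → run E
t=21: L0/L1/L2 = -/EFDH/AB → run E
t=22: L0/L1/L2 = -/FDH/AB → run F
t=23: L0/L1/L2 = -/DH/AB → run D
t=24: L0/L1/L2 = -/DH/AB → run D
t=25: L0/L1/L2 = -/DH/AB → run D
t=26: L0/L1/L2 = -/DH/AB → run D
t=27: L0/L1/L2 = -/H/AB → run H
t=28: L0/L1/L2 = -/-/AB → run A
t=29: L0/L1/L2 = -/-/AB → run A
t=30: L0/L1/L2 = -/-/B → run B
t=31: L0/L1/L2 = -/-/B → run B
t=32: (idle)
t=33: (idle)
t=34: (idle)
t=35: (idle)
t=36: (idle)
t=37: (idle)
t=38: (idle)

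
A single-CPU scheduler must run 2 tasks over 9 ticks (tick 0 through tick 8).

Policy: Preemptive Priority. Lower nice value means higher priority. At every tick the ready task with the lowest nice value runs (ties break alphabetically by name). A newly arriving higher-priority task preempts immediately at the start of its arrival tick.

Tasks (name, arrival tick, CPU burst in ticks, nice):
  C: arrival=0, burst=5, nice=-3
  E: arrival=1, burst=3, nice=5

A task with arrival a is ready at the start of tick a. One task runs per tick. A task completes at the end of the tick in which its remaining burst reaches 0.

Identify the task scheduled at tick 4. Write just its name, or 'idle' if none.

t=0: ready={C} → run C
t=1: ready={C,E} → run C
t=2: ready={C,E} → run C
t=3: ready={C,E} → run C
t=4: ready={C,E} → run C
t=5: ready={E} → run E
t=6: ready={E} → run E
t=7: ready={E} → run E
t=8: (idle)

running at tick 4 = C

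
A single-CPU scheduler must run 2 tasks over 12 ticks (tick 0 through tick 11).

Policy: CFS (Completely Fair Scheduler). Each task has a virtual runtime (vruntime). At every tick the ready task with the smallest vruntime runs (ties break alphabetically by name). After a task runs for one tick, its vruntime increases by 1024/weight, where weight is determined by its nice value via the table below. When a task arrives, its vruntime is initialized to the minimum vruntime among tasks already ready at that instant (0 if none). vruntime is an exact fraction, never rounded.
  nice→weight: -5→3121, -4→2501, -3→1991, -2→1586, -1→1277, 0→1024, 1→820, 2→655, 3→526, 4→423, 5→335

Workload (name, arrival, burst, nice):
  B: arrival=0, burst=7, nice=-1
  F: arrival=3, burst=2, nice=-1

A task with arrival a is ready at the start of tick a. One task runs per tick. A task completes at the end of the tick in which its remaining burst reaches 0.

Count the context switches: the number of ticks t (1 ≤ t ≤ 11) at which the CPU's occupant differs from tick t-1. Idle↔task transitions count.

t=0: vr[B=0] → run B
t=1: vr[B=1024/1277] → run B
t=2: vr[B=2048/1277] → run B
t=3: vr[B=3072/1277 F=3072/1277] → run B
t=4: vr[B=4096/1277 F=3072/1277] → run F
t=5: vr[B=4096/1277 F=4096/1277] → run B
t=6: vr[B=5120/1277 F=4096/1277] → run F
t=7: vr[B=5120/1277] → run B
t=8: vr[B=6144/1277] → run B
t=9: (idle)
t=10: (idle)
t=11: (idle)

context switches = 5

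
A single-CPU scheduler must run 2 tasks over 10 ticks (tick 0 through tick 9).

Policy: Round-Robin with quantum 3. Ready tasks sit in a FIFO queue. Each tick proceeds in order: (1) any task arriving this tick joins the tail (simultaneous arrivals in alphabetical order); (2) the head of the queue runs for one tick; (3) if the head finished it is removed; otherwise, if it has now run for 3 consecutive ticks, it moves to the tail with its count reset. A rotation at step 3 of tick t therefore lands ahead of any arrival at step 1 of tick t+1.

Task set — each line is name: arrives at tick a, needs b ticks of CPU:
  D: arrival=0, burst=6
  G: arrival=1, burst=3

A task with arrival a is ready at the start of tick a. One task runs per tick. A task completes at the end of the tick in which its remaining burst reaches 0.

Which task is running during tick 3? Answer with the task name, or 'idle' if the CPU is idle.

running at tick 3 = G

t=0: queue=[D] q_used=0 → run D
t=1: queue=[D,G] q_used=1 → run D
t=2: queue=[D,G] q_used=2 → run D
t=3: queue=[G,D] q_used=0 → run G
t=4: queue=[G,D] q_used=1 → run G
t=5: queue=[G,D] q_used=2 → run G
t=6: queue=[D] q_used=0 → run D
t=7: queue=[D] q_used=1 → run D
t=8: queue=[D] q_used=2 → run D
t=9: (idle)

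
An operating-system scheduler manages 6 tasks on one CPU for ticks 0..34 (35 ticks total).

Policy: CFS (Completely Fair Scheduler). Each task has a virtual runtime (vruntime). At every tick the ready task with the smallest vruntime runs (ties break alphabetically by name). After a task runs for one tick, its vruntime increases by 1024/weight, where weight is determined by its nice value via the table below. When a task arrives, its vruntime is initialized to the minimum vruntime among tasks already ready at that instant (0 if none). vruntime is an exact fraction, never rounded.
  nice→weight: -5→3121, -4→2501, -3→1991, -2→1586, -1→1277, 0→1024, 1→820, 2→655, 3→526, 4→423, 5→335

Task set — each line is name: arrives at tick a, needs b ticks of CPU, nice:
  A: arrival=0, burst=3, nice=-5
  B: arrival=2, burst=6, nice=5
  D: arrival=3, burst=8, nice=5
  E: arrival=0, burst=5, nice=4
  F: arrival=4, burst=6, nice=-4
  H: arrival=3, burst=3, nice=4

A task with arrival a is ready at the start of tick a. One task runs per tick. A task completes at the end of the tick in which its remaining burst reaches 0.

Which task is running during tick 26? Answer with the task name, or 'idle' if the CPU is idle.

running at tick 26 = D

t=0: vr[A=0 E=0] → run A
t=1: vr[A=1024/3121 E=0] → run E
t=2: vr[A=1024/3121 B=1024/3121 E=1024/423] → run A
t=3: vr[A=2048/3121 B=1024/3121 D=1024/3121 E=1024/423 H=1024/3121] → run B
t=4: vr[A=2048/3121 B=3538944/1045535 D=1024/3121 E=1024/423 F=1024/3121 H=1024/3121] → run D
t=5: vr[A=2048/3121 B=3538944/1045535 D=3538944/1045535 E=1024/423 F=1024/3121 H=1024/3121] → run F
t=6: vr[A=2048/3121 B=3538944/1045535 D=3538944/1045535 E=1024/423 F=5756928/7805621 H=1024/3121] → run H
t=7: vr[A=2048/3121 B=3538944/1045535 D=3538944/1045535 E=1024/423 F=5756928/7805621 H=3629056/1320183] → run A
t=8: vr[B=3538944/1045535 D=3538944/1045535 E=1024/423 F=5756928/7805621 H=3629056/1320183] → run F
t=9: vr[B=3538944/1045535 D=3538944/1045535 E=1024/423 F=8952832/7805621 H=3629056/1320183] → run F
t=10: vr[B=3538944/1045535 D=3538944/1045535 E=1024/423 F=12148736/7805621 H=3629056/1320183] → run F
t=11: vr[B=3538944/1045535 D=3538944/1045535 E=1024/423 F=15344640/7805621 H=3629056/1320183] → run F
t=12: vr[B=3538944/1045535 D=3538944/1045535 E=1024/423 F=18540544/7805621 H=3629056/1320183] → run F
t=13: vr[B=3538944/1045535 D=3538944/1045535 E=1024/423 H=3629056/1320183] → run E
t=14: vr[B=3538944/1045535 D=3538944/1045535 E=2048/423 H=3629056/1320183] → run H
t=15: vr[B=3538944/1045535 D=3538944/1045535 E=2048/423 H=6824960/1320183] → run B
t=16: vr[B=6734848/1045535 D=3538944/1045535 E=2048/423 H=6824960/1320183] → run D
t=17: vr[B=6734848/1045535 D=6734848/1045535 E=2048/423 H=6824960/1320183] → run E
t=18: vr[B=6734848/1045535 D=6734848/1045535 E=1024/141 H=6824960/1320183] → run H
t=19: vr[B=6734848/1045535 D=6734848/1045535 E=1024/141] → run B
t=20: vr[B=9930752/1045535 D=6734848/1045535 E=1024/141] → run D
t=21: vr[B=9930752/1045535 D=9930752/1045535 E=1024/141] → run E
t=22: vr[B=9930752/1045535 D=9930752/1045535 E=4096/423] → run B
t=23: vr[B=13126656/1045535 D=9930752/1045535 E=4096/423] → run D
t=24: vr[B=13126656/1045535 D=13126656/1045535 E=4096/423] → run E
t=25: vr[B=13126656/1045535 D=13126656/1045535] → run B
t=26: vr[B=3264512/209107 D=13126656/1045535] → run D
t=27: vr[B=3264512/209107 D=3264512/209107] → run B
t=28: vr[D=3264512/209107] → run D
t=29: vr[D=19518464/1045535] → run D
t=30: vr[D=22714368/1045535] → run D
t=31: (idle)
t=32: (idle)
t=33: (idle)
t=34: (idle)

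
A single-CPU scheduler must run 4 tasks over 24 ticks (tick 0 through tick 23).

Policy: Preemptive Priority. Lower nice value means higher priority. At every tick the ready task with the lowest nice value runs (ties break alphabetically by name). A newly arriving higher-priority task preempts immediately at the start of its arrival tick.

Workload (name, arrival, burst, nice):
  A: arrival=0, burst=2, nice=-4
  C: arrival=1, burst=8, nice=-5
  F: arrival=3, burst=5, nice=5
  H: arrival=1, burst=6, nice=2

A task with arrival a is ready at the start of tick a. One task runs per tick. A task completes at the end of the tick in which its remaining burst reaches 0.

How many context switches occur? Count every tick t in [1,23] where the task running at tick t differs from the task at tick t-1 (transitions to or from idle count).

context switches = 5

t=0: ready={A} → run A
t=1: ready={A,C,H} → run C
t=2: ready={A,C,H} → run C
t=3: ready={A,C,F,H} → run C
t=4: ready={A,C,F,H} → run C
t=5: ready={A,C,F,H} → run C
t=6: ready={A,C,F,H} → run C
t=7: ready={A,C,F,H} → run C
t=8: ready={A,C,F,H} → run C
t=9: ready={A,F,H} → run A
t=10: ready={F,H} → run H
t=11: ready={F,H} → run H
t=12: ready={F,H} → run H
t=13: ready={F,H} → run H
t=14: ready={F,H} → run H
t=15: ready={F,H} → run H
t=16: ready={F} → run F
t=17: ready={F} → run F
t=18: ready={F} → run F
t=19: ready={F} → run F
t=20: ready={F} → run F
t=21: (idle)
t=22: (idle)
t=23: (idle)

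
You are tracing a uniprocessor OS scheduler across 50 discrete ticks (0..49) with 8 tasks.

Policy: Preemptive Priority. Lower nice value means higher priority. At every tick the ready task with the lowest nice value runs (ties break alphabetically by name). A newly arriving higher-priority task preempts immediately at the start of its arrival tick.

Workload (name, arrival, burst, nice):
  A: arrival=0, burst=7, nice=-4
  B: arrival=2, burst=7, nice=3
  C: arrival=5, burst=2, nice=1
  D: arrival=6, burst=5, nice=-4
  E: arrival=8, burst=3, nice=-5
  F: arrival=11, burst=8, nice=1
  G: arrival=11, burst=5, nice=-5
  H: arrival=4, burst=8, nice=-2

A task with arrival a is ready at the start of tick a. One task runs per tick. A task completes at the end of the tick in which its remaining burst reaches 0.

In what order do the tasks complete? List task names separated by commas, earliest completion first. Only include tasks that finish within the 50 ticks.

t=0: ready={A} → run A
t=1: ready={A} → run A
t=2: ready={A,B} → run A
t=3: ready={A,B} → run A
t=4: ready={A,B,H} → run A
t=5: ready={A,B,C,H} → run A
t=6: ready={A,B,C,D,H} → run A
t=7: ready={B,C,D,H} → run D
t=8: ready={B,C,D,E,H} → run E
t=9: ready={B,C,D,E,H} → run E
t=10: ready={B,C,D,E,H} → run E
t=11: ready={B,C,D,F,G,H} → run G
t=12: ready={B,C,D,F,G,H} → run G
t=13: ready={B,C,D,F,G,H} → run G
t=14: ready={B,C,D,F,G,H} → run G
t=15: ready={B,C,D,F,G,H} → run G
t=16: ready={B,C,D,F,H} → run D
t=17: ready={B,C,D,F,H} → run D
t=18: ready={B,C,D,F,H} → run D
t=19: ready={B,C,D,F,H} → run D
t=20: ready={B,C,F,H} → run H
t=21: ready={B,C,F,H} → run H
t=22: ready={B,C,F,H} → run H
t=23: ready={B,C,F,H} → run H
t=24: ready={B,C,F,H} → run H
t=25: ready={B,C,F,H} → run H
t=26: ready={B,C,F,H} → run H
t=27: ready={B,C,F,H} → run H
t=28: ready={B,C,F} → run C
t=29: ready={B,C,F} → run C
t=30: ready={B,F} → run F
t=31: ready={B,F} → run F
t=32: ready={B,F} → run F
t=33: ready={B,F} → run F
t=34: ready={B,F} → run F
t=35: ready={B,F} → run F
t=36: ready={B,F} → run F
t=37: ready={B,F} → run F
t=38: ready={B} → run B
t=39: ready={B} → run B
t=40: ready={B} → run B
t=41: ready={B} → run B
t=42: ready={B} → run B
t=43: ready={B} → run B
t=44: ready={B} → run B
t=45: (idle)
t=46: (idle)
t=47: (idle)
t=48: (idle)
t=49: (idle)

completion order = A, E, G, D, H, C, F, B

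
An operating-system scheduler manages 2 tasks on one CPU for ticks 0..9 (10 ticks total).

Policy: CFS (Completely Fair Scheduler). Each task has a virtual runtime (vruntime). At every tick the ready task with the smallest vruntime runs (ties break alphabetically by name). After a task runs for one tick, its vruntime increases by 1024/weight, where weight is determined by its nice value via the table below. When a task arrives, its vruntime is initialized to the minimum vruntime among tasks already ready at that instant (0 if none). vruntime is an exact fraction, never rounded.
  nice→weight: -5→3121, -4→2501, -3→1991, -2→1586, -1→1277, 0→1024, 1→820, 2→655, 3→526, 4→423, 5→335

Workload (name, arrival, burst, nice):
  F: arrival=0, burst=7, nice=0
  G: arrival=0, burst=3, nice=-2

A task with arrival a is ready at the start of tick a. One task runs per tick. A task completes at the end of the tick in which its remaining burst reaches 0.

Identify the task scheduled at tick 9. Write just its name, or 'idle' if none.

t=0: vr[F=0 G=0] → run F
t=1: vr[F=1 G=0] → run G
t=2: vr[F=1 G=512/793] → run G
t=3: vr[F=1 G=1024/793] → run F
t=4: vr[F=2 G=1024/793] → run G
t=5: vr[F=2] → run F
t=6: vr[F=3] → run F
t=7: vr[F=4] → run F
t=8: vr[F=5] → run F
t=9: vr[F=6] → run F

running at tick 9 = F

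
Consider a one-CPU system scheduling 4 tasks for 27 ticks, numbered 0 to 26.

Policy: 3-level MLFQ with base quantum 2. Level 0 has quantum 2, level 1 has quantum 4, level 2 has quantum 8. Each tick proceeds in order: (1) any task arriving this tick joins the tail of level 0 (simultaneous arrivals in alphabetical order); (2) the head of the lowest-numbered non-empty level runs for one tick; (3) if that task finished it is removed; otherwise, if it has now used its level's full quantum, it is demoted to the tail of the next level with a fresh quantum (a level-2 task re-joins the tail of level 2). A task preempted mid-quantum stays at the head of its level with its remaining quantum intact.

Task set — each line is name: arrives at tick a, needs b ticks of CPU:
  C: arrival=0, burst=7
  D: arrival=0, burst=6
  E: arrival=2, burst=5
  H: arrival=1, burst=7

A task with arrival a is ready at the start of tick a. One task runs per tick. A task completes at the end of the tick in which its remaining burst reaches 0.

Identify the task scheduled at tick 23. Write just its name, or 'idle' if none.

running at tick 23 = C

t=0: L0/L1/L2 = CD/-/- → run C
t=1: L0/L1/L2 = CDH/-/- → run C
t=2: L0/L1/L2 = DHE/C/- → run D
t=3: L0/L1/L2 = DHE/C/- → run D
t=4: L0/L1/L2 = HE/CD/- → run H
t=5: L0/L1/L2 = HE/CD/- → run H
t=6: L0/L1/L2 = E/CDH/- → run E
t=7: L0/L1/L2 = E/CDH/- → run E
t=8: L0/L1/L2 = -/CDHE/- → run C
t=9: L0/L1/L2 = -/CDHE/- → run C
t=10: L0/L1/L2 = -/CDHE/- → run C
t=11: L0/L1/L2 = -/CDHE/- → run C
t=12: L0/L1/L2 = -/DHE/C → run D
t=13: L0/L1/L2 = -/DHE/C → run D
t=14: L0/L1/L2 = -/DHE/C → run D
t=15: L0/L1/L2 = -/DHE/C → run D
t=16: L0/L1/L2 = -/HE/C → run H
t=17: L0/L1/L2 = -/HE/C → run H
t=18: L0/L1/L2 = -/HE/C → run H
t=19: L0/L1/L2 = -/HE/C → run H
t=20: L0/L1/L2 = -/E/CH → run E
t=21: L0/L1/L2 = -/E/CH → run E
t=22: L0/L1/L2 = -/E/CH → run E
t=23: L0/L1/L2 = -/-/CH → run C
t=24: L0/L1/L2 = -/-/H → run H
t=25: (idle)
t=26: (idle)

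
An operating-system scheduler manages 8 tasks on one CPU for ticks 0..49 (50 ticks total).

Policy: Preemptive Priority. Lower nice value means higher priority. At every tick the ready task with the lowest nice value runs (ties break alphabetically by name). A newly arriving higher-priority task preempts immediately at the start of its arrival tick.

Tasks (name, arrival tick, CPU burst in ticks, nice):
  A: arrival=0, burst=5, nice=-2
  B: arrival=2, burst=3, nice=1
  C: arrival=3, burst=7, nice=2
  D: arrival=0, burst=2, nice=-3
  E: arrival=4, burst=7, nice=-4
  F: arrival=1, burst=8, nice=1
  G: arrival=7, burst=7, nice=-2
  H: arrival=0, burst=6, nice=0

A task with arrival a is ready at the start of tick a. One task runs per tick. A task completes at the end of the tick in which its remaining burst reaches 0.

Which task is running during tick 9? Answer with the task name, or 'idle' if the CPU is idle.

t=0: ready={A,D,H} → run D
t=1: ready={A,D,F,H} → run D
t=2: ready={A,B,F,H} → run A
t=3: ready={A,B,C,F,H} → run A
t=4: ready={A,B,C,E,F,H} → run E
t=5: ready={A,B,C,E,F,H} → run E
t=6: ready={A,B,C,E,F,H} → run E
t=7: ready={A,B,C,E,F,G,H} → run E
t=8: ready={A,B,C,E,F,G,H} → run E
t=9: ready={A,B,C,E,F,G,H} → run E
t=10: ready={A,B,C,E,F,G,H} → run E
t=11: ready={A,B,C,F,G,H} → run A
t=12: ready={A,B,C,F,G,H} → run A
t=13: ready={A,B,C,F,G,H} → run A
t=14: ready={B,C,F,G,H} → run G
t=15: ready={B,C,F,G,H} → run G
t=16: ready={B,C,F,G,H} → run G
t=17: ready={B,C,F,G,H} → run G
t=18: ready={B,C,F,G,H} → run G
t=19: ready={B,C,F,G,H} → run G
t=20: ready={B,C,F,G,H} → run G
t=21: ready={B,C,F,H} → run H
t=22: ready={B,C,F,H} → run H
t=23: ready={B,C,F,H} → run H
t=24: ready={B,C,F,H} → run H
t=25: ready={B,C,F,H} → run H
t=26: ready={B,C,F,H} → run H
t=27: ready={B,C,F} → run B
t=28: ready={B,C,F} → run B
t=29: ready={B,C,F} → run B
t=30: ready={C,F} → run F
t=31: ready={C,F} → run F
t=32: ready={C,F} → run F
t=33: ready={C,F} → run F
t=34: ready={C,F} → run F
t=35: ready={C,F} → run F
t=36: ready={C,F} → run F
t=37: ready={C,F} → run F
t=38: ready={C} → run C
t=39: ready={C} → run C
t=40: ready={C} → run C
t=41: ready={C} → run C
t=42: ready={C} → run C
t=43: ready={C} → run C
t=44: ready={C} → run C
t=45: (idle)
t=46: (idle)
t=47: (idle)
t=48: (idle)
t=49: (idle)

running at tick 9 = E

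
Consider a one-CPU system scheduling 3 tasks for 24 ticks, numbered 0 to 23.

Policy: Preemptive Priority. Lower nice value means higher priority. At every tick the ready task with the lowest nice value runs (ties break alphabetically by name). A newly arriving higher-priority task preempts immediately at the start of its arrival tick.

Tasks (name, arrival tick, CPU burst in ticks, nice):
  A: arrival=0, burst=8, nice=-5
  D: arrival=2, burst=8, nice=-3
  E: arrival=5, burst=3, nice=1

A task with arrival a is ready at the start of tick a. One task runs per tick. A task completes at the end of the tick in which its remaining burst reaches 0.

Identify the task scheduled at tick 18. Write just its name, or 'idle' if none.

t=0: ready={A} → run A
t=1: ready={A} → run A
t=2: ready={A,D} → run A
t=3: ready={A,D} → run A
t=4: ready={A,D} → run A
t=5: ready={A,D,E} → run A
t=6: ready={A,D,E} → run A
t=7: ready={A,D,E} → run A
t=8: ready={D,E} → run D
t=9: ready={D,E} → run D
t=10: ready={D,E} → run D
t=11: ready={D,E} → run D
t=12: ready={D,E} → run D
t=13: ready={D,E} → run D
t=14: ready={D,E} → run D
t=15: ready={D,E} → run D
t=16: ready={E} → run E
t=17: ready={E} → run E
t=18: ready={E} → run E
t=19: (idle)
t=20: (idle)
t=21: (idle)
t=22: (idle)
t=23: (idle)

running at tick 18 = E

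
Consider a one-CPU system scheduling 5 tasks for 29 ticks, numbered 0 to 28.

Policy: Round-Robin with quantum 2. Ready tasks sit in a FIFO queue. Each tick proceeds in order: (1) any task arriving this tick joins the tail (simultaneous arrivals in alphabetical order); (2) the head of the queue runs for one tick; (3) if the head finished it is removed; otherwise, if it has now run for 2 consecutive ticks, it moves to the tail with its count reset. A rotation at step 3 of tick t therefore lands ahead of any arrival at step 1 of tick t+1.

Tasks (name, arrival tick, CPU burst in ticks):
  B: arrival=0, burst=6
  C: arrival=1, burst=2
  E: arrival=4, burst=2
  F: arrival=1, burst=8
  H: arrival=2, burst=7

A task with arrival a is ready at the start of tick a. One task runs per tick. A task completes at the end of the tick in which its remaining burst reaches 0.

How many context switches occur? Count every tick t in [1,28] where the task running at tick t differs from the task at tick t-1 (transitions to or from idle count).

context switches = 13

t=0: queue=[B] q_used=0 → run B
t=1: queue=[B,C,F] q_used=1 → run B
t=2: queue=[C,F,B,H] q_used=0 → run C
t=3: queue=[C,F,B,H] q_used=1 → run C
t=4: queue=[F,B,H,E] q_used=0 → run F
t=5: queue=[F,B,H,E] q_used=1 → run F
t=6: queue=[B,H,E,F] q_used=0 → run B
t=7: queue=[B,H,E,F] q_used=1 → run B
t=8: queue=[H,E,F,B] q_used=0 → run H
t=9: queue=[H,E,F,B] q_used=1 → run H
t=10: queue=[E,F,B,H] q_used=0 → run E
t=11: queue=[E,F,B,H] q_used=1 → run E
t=12: queue=[F,B,H] q_used=0 → run F
t=13: queue=[F,B,H] q_used=1 → run F
t=14: queue=[B,H,F] q_used=0 → run B
t=15: queue=[B,H,F] q_used=1 → run B
t=16: queue=[H,F] q_used=0 → run H
t=17: queue=[H,F] q_used=1 → run H
t=18: queue=[F,H] q_used=0 → run F
t=19: queue=[F,H] q_used=1 → run F
t=20: queue=[H,F] q_used=0 → run H
t=21: queue=[H,F] q_used=1 → run H
t=22: queue=[F,H] q_used=0 → run F
t=23: queue=[F,H] q_used=1 → run F
t=24: queue=[H] q_used=0 → run H
t=25: (idle)
t=26: (idle)
t=27: (idle)
t=28: (idle)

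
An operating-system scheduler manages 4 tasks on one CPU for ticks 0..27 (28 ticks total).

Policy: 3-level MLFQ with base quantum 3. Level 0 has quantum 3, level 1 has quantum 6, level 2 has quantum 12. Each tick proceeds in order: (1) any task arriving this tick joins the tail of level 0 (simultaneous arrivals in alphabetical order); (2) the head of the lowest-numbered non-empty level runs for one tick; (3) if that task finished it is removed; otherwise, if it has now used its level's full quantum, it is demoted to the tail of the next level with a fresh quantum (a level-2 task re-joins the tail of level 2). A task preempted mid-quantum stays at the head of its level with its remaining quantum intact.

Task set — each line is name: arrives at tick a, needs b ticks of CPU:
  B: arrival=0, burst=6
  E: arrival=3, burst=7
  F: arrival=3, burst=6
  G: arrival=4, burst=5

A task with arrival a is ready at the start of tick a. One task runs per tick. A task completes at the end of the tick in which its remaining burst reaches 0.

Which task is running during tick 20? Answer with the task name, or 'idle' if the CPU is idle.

running at tick 20 = F

t=0: L0/L1/L2 = B/-/- → run B
t=1: L0/L1/L2 = B/-/- → run B
t=2: L0/L1/L2 = B/-/- → run B
t=3: L0/L1/L2 = EF/B/- → run E
t=4: L0/L1/L2 = EFG/B/- → run E
t=5: L0/L1/L2 = EFG/B/- → run E
t=6: L0/L1/L2 = FG/BE/- → run F
t=7: L0/L1/L2 = FG/BE/- → run F
t=8: L0/L1/L2 = FG/BE/- → run F
t=9: L0/L1/L2 = G/BEF/- → run G
t=10: L0/L1/L2 = G/BEF/- → run G
t=11: L0/L1/L2 = G/BEF/- → run G
t=12: L0/L1/L2 = -/BEFG/- → run B
t=13: L0/L1/L2 = -/BEFG/- → run B
t=14: L0/L1/L2 = -/BEFG/- → run B
t=15: L0/L1/L2 = -/EFG/- → run E
t=16: L0/L1/L2 = -/EFG/- → run E
t=17: L0/L1/L2 = -/EFG/- → run E
t=18: L0/L1/L2 = -/EFG/- → run E
t=19: L0/L1/L2 = -/FG/- → run F
t=20: L0/L1/L2 = -/FG/- → run F
t=21: L0/L1/L2 = -/FG/- → run F
t=22: L0/L1/L2 = -/G/- → run G
t=23: L0/L1/L2 = -/G/- → run G
t=24: (idle)
t=25: (idle)
t=26: (idle)
t=27: (idle)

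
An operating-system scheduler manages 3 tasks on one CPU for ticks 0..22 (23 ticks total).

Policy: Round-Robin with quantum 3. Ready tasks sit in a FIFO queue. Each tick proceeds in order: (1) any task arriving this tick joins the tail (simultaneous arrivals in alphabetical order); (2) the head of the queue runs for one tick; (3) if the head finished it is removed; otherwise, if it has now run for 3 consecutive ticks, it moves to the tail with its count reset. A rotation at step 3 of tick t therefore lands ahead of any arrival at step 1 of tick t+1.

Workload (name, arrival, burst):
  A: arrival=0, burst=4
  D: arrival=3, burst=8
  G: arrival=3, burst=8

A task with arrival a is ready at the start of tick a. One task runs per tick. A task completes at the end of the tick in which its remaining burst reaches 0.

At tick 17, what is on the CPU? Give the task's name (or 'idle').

t=0: queue=[A] q_used=0 → run A
t=1: queue=[A] q_used=1 → run A
t=2: queue=[A] q_used=2 → run A
t=3: queue=[A,D,G] q_used=0 → run A
t=4: queue=[D,G] q_used=0 → run D
t=5: queue=[D,G] q_used=1 → run D
t=6: queue=[D,G] q_used=2 → run D
t=7: queue=[G,D] q_used=0 → run G
t=8: queue=[G,D] q_used=1 → run G
t=9: queue=[G,D] q_used=2 → run G
t=10: queue=[D,G] q_used=0 → run D
t=11: queue=[D,G] q_used=1 → run D
t=12: queue=[D,G] q_used=2 → run D
t=13: queue=[G,D] q_used=0 → run G
t=14: queue=[G,D] q_used=1 → run G
t=15: queue=[G,D] q_used=2 → run G
t=16: queue=[D,G] q_used=0 → run D
t=17: queue=[D,G] q_used=1 → run D
t=18: queue=[G] q_used=0 → run G
t=19: queue=[G] q_used=1 → run G
t=20: (idle)
t=21: (idle)
t=22: (idle)

running at tick 17 = D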